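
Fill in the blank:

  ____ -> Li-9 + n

Li-10

Conserve mass number: A = 9 + 1, so A = 10.
Conserve atomic number: Z = 3 + 0, so Z = 3.
Z = 3 is lithium, so the species is Li-10.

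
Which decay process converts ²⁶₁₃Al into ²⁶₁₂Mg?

ΔA = 26 − 26 = 0; ΔZ = 12 − 13 = -1.
A is unchanged and Z drops by 1 — a proton has become a neutron (β⁺ emission or electron capture).

beta-plus decay or electron capture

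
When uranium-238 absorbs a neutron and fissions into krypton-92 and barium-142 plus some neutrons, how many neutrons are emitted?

5

Conserve mass number: 239 = 92 + 142 + k, so k = 239 − 234 = 5.
Check atomic number: 92 = 36 + 56 + 0 = 92. ✓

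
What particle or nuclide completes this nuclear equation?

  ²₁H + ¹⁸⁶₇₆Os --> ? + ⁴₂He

Conserve mass number: 2 + 186 = A + 4, so A = 184.
Conserve atomic number: 1 + 76 = Z + 2, so Z = 75.
Z = 75 is rhenium, so the species is ¹⁸⁴₇₅Re.

Re-184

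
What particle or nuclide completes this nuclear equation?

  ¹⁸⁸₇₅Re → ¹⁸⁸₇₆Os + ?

Conserve mass number: 188 = 188 + A, so A = 0.
Conserve atomic number: 75 = 76 + Z, so Z = -1.
A = 0 and Z = -1 is ⁰₋₁e — a beta-minus particle.

beta-minus particle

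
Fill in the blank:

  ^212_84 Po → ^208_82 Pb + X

Conserve mass number: 212 = 208 + A, so A = 4.
Conserve atomic number: 84 = 82 + Z, so Z = 2.
A = 4 and Z = 2 is ^4_2 He — an alpha particle.

alpha particle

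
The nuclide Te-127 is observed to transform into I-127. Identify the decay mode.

ΔA = 127 − 127 = 0; ΔZ = 53 − 52 = +1.
A is unchanged and Z rises by 1 — a neutron has become a proton (β⁻ decay).

beta-minus decay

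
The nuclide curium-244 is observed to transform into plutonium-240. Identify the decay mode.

alpha decay

ΔA = 240 − 244 = -4; ΔZ = 94 − 96 = -2.
A drops by 4 and Z drops by 2 — the signature of alpha emission.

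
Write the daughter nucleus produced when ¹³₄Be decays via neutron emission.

Be-12

Neutron emission: mass number changes by -1, atomic number by +0.
A: 13 − 1 = 12; Z: 4 = 4.
Z = 4 is beryllium, so the daughter is ¹²₄Be.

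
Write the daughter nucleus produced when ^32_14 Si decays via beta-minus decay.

P-32

Beta-minus decay: mass number changes by +0, atomic number by +1.
A: 32 = 32; Z: 14 + 1 = 15.
Z = 15 is phosphorus, so the daughter is ^32_15 P.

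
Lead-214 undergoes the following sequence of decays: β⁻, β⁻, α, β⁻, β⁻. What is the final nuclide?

Start: (A, Z) = (214, 82).
After β⁻: (214, 83).
After β⁻: (214, 84).
After α: (210, 82).
After β⁻: (210, 83).
After β⁻: (210, 84).
Z = 84 is polonium.

Po-210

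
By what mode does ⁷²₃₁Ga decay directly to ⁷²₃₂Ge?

beta-minus decay

ΔA = 72 − 72 = 0; ΔZ = 32 − 31 = +1.
A is unchanged and Z rises by 1 — a neutron has become a proton (β⁻ decay).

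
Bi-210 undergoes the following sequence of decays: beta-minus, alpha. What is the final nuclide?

Start: (A, Z) = (210, 83).
After β⁻: (210, 84).
After α: (206, 82).
Z = 82 is lead.

Pb-206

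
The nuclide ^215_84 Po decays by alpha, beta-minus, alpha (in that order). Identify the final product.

Tl-207

Start: (A, Z) = (215, 84).
After α: (211, 82).
After β⁻: (211, 83).
After α: (207, 81).
Z = 81 is thallium.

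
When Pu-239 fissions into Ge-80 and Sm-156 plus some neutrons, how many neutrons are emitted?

Conserve mass number: 239 = 80 + 156 + k, so k = 239 − 236 = 3.
Check atomic number: 94 = 32 + 62 + 0 = 94. ✓

3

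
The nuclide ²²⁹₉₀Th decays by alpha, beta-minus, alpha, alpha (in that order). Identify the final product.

At-217

Start: (A, Z) = (229, 90).
After α: (225, 88).
After β⁻: (225, 89).
After α: (221, 87).
After α: (217, 85).
Z = 85 is astatine.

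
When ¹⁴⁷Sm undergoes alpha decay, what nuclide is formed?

Nd-143

Alpha decay: mass number changes by -4, atomic number by -2.
A: 147 − 4 = 143; Z: 62 − 2 = 60.
Z = 60 is neodymium, so the daughter is ¹⁴³Nd.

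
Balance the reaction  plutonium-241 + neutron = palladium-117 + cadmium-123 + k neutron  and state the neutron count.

Conserve mass number: 242 = 117 + 123 + k, so k = 242 − 240 = 2.
Check atomic number: 94 = 46 + 48 + 0 = 94. ✓

2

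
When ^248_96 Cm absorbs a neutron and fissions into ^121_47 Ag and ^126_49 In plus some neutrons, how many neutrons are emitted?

Conserve mass number: 249 = 121 + 126 + k, so k = 249 − 247 = 2.
Check atomic number: 96 = 47 + 49 + 0 = 96. ✓

2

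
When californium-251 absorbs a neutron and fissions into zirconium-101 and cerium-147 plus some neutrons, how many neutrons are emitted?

Conserve mass number: 252 = 101 + 147 + k, so k = 252 − 248 = 4.
Check atomic number: 98 = 40 + 58 + 0 = 98. ✓

4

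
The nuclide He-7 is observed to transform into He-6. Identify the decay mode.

ΔA = 6 − 7 = -1; ΔZ = 2 − 2 = +0.
A drops by 1 with Z unchanged — a neutron was emitted.

neutron emission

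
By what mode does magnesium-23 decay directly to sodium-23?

ΔA = 23 − 23 = 0; ΔZ = 11 − 12 = -1.
A is unchanged and Z drops by 1 — a proton has become a neutron (β⁺ emission or electron capture).

beta-plus decay or electron capture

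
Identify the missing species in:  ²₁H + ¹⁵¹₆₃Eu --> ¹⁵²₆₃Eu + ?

proton

Conserve mass number: 2 + 151 = 152 + A, so A = 1.
Conserve atomic number: 1 + 63 = 63 + Z, so Z = 1.
A = 1 and Z = 1 is ¹₁H — a proton.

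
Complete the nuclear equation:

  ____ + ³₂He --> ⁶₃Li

Conserve mass number: A + 3 = 6, so A = 3.
Conserve atomic number: Z + 2 = 3, so Z = 1.
A = 3 and Z = 1 is ³₁H — a triton.

triton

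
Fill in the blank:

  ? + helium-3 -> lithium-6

Conserve mass number: A + 3 = 6, so A = 3.
Conserve atomic number: Z + 2 = 3, so Z = 1.
A = 3 and Z = 1 is hydrogen-3 — a triton.

triton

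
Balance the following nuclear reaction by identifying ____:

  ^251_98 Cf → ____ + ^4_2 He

Conserve mass number: 251 = A + 4, so A = 247.
Conserve atomic number: 98 = Z + 2, so Z = 96.
Z = 96 is curium, so the species is ^247_96 Cm.

Cm-247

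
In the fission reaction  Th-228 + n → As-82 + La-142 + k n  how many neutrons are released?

Conserve mass number: 229 = 82 + 142 + k, so k = 229 − 224 = 5.
Check atomic number: 90 = 33 + 57 + 0 = 90. ✓

5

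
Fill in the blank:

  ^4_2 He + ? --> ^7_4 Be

He-3

Conserve mass number: 4 + A = 7, so A = 3.
Conserve atomic number: 2 + Z = 4, so Z = 2.
Z = 2 is helium, so the species is ^3_2 He.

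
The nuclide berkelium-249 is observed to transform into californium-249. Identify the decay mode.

beta-minus decay

ΔA = 249 − 249 = 0; ΔZ = 98 − 97 = +1.
A is unchanged and Z rises by 1 — a neutron has become a proton (β⁻ decay).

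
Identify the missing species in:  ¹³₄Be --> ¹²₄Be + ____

neutron

Conserve mass number: 13 = 12 + A, so A = 1.
Conserve atomic number: 4 = 4 + Z, so Z = 0.
A = 1 and Z = 0 is ¹₀n — a neutron.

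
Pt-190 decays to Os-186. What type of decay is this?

ΔA = 186 − 190 = -4; ΔZ = 76 − 78 = -2.
A drops by 4 and Z drops by 2 — the signature of alpha emission.

alpha decay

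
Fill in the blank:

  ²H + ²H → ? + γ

Conserve mass number: 2 + 2 = A + 0, so A = 4.
Conserve atomic number: 1 + 1 = Z + 0, so Z = 2.
A = 4 and Z = 2 is ⁴He — an alpha particle.

He-4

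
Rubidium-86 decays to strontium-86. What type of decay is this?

ΔA = 86 − 86 = 0; ΔZ = 38 − 37 = +1.
A is unchanged and Z rises by 1 — a neutron has become a proton (β⁻ decay).

beta-minus decay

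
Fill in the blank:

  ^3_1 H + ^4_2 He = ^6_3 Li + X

Conserve mass number: 3 + 4 = 6 + A, so A = 1.
Conserve atomic number: 1 + 2 = 3 + Z, so Z = 0.
A = 1 and Z = 0 is ^1_0 n — a neutron.

neutron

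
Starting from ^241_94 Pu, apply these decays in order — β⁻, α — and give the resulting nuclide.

Start: (A, Z) = (241, 94).
After β⁻: (241, 95).
After α: (237, 93).
Z = 93 is neptunium.

Np-237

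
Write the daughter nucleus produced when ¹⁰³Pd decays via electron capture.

Electron capture: mass number changes by +0, atomic number by -1.
A: 103 = 103; Z: 46 − 1 = 45.
Z = 45 is rhodium, so the daughter is ¹⁰³Rh.

Rh-103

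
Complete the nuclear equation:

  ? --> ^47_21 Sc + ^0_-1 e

Ca-47

Conserve mass number: A = 47 + 0, so A = 47.
Conserve atomic number: Z = 21 − 1, so Z = 20.
Z = 20 is calcium, so the species is ^47_20 Ca.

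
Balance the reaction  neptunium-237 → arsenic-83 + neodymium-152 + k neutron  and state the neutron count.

2

Conserve mass number: 237 = 83 + 152 + k, so k = 237 − 235 = 2.
Check atomic number: 93 = 33 + 60 + 0 = 93. ✓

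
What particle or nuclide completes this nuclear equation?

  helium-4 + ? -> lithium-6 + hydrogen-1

He-3

Conserve mass number: 4 + A = 6 + 1, so A = 3.
Conserve atomic number: 2 + Z = 3 + 1, so Z = 2.
Z = 2 is helium, so the species is helium-3.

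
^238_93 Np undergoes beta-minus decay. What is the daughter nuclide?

Pu-238

Beta-minus decay: mass number changes by +0, atomic number by +1.
A: 238 = 238; Z: 93 + 1 = 94.
Z = 94 is plutonium, so the daughter is ^238_94 Pu.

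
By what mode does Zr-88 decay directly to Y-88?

beta-plus decay or electron capture

ΔA = 88 − 88 = 0; ΔZ = 39 − 40 = -1.
A is unchanged and Z drops by 1 — a proton has become a neutron (β⁺ emission or electron capture).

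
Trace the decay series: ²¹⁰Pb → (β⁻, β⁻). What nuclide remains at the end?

Po-210

Start: (A, Z) = (210, 82).
After β⁻: (210, 83).
After β⁻: (210, 84).
Z = 84 is polonium.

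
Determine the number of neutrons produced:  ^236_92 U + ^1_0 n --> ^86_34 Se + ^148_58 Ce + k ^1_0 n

Conserve mass number: 237 = 86 + 148 + k, so k = 237 − 234 = 3.
Check atomic number: 92 = 34 + 58 + 0 = 92. ✓

3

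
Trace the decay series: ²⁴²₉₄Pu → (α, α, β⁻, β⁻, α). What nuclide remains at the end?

Start: (A, Z) = (242, 94).
After α: (238, 92).
After α: (234, 90).
After β⁻: (234, 91).
After β⁻: (234, 92).
After α: (230, 90).
Z = 90 is thorium.

Th-230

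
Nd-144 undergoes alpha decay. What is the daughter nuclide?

Alpha decay: mass number changes by -4, atomic number by -2.
A: 144 − 4 = 140; Z: 60 − 2 = 58.
Z = 58 is cerium, so the daughter is Ce-140.

Ce-140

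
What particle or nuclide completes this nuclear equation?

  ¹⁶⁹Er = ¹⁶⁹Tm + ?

beta-minus particle

Conserve mass number: 169 = 169 + A, so A = 0.
Conserve atomic number: 68 = 69 + Z, so Z = -1.
A = 0 and Z = -1 is e⁻ — a beta-minus particle.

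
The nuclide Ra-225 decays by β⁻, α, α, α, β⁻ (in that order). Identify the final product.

Start: (A, Z) = (225, 88).
After β⁻: (225, 89).
After α: (221, 87).
After α: (217, 85).
After α: (213, 83).
After β⁻: (213, 84).
Z = 84 is polonium.

Po-213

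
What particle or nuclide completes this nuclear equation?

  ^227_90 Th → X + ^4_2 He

Ra-223

Conserve mass number: 227 = A + 4, so A = 223.
Conserve atomic number: 90 = Z + 2, so Z = 88.
Z = 88 is radium, so the species is ^223_88 Ra.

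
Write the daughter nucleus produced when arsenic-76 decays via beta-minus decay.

Se-76

Beta-minus decay: mass number changes by +0, atomic number by +1.
A: 76 = 76; Z: 33 + 1 = 34.
Z = 34 is selenium, so the daughter is selenium-76.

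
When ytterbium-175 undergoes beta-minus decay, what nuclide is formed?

Lu-175

Beta-minus decay: mass number changes by +0, atomic number by +1.
A: 175 = 175; Z: 70 + 1 = 71.
Z = 71 is lutetium, so the daughter is lutetium-175.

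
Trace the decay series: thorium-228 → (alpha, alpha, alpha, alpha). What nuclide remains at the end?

Pb-212

Start: (A, Z) = (228, 90).
After α: (224, 88).
After α: (220, 86).
After α: (216, 84).
After α: (212, 82).
Z = 82 is lead.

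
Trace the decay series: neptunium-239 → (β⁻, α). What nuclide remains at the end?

Start: (A, Z) = (239, 93).
After β⁻: (239, 94).
After α: (235, 92).
Z = 92 is uranium.

U-235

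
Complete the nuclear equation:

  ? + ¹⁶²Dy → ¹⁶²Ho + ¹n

proton

Conserve mass number: A + 162 = 162 + 1, so A = 1.
Conserve atomic number: Z + 66 = 67 + 0, so Z = 1.
A = 1 and Z = 1 is ¹H — a proton.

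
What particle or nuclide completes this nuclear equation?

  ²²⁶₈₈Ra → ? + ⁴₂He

Rn-222

Conserve mass number: 226 = A + 4, so A = 222.
Conserve atomic number: 88 = Z + 2, so Z = 86.
Z = 86 is radon, so the species is ²²²₈₆Rn.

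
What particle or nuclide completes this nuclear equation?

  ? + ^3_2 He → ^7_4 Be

alpha particle

Conserve mass number: A + 3 = 7, so A = 4.
Conserve atomic number: Z + 2 = 4, so Z = 2.
A = 4 and Z = 2 is ^4_2 He — an alpha particle.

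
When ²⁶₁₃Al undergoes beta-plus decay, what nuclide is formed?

Beta-plus decay: mass number changes by +0, atomic number by -1.
A: 26 = 26; Z: 13 − 1 = 12.
Z = 12 is magnesium, so the daughter is ²⁶₁₂Mg.

Mg-26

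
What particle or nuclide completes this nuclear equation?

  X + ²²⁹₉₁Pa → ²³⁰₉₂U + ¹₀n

deuteron

Conserve mass number: A + 229 = 230 + 1, so A = 2.
Conserve atomic number: Z + 91 = 92 + 0, so Z = 1.
A = 2 and Z = 1 is ²₁H — a deuteron.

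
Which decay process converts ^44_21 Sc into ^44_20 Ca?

beta-plus decay or electron capture

ΔA = 44 − 44 = 0; ΔZ = 20 − 21 = -1.
A is unchanged and Z drops by 1 — a proton has become a neutron (β⁺ emission or electron capture).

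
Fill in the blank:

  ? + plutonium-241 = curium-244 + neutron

alpha particle

Conserve mass number: A + 241 = 244 + 1, so A = 4.
Conserve atomic number: Z + 94 = 96 + 0, so Z = 2.
A = 4 and Z = 2 is helium-4 — an alpha particle.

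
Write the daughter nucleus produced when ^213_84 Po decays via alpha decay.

Pb-209

Alpha decay: mass number changes by -4, atomic number by -2.
A: 213 − 4 = 209; Z: 84 − 2 = 82.
Z = 82 is lead, so the daughter is ^209_82 Pb.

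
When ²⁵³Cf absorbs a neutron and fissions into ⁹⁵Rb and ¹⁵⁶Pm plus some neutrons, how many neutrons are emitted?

Conserve mass number: 254 = 95 + 156 + k, so k = 254 − 251 = 3.
Check atomic number: 98 = 37 + 61 + 0 = 98. ✓

3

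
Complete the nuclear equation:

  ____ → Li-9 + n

Li-10

Conserve mass number: A = 9 + 1, so A = 10.
Conserve atomic number: Z = 3 + 0, so Z = 3.
Z = 3 is lithium, so the species is Li-10.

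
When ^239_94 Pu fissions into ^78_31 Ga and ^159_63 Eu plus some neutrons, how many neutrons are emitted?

2

Conserve mass number: 239 = 78 + 159 + k, so k = 239 − 237 = 2.
Check atomic number: 94 = 31 + 63 + 0 = 94. ✓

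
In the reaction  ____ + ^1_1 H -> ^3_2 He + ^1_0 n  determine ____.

triton

Conserve mass number: A + 1 = 3 + 1, so A = 3.
Conserve atomic number: Z + 1 = 2 + 0, so Z = 1.
A = 3 and Z = 1 is ^3_1 H — a triton.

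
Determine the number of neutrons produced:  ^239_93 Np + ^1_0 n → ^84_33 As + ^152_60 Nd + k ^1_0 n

Conserve mass number: 240 = 84 + 152 + k, so k = 240 − 236 = 4.
Check atomic number: 93 = 33 + 60 + 0 = 93. ✓

4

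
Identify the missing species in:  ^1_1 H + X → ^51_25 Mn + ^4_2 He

Conserve mass number: 1 + A = 51 + 4, so A = 54.
Conserve atomic number: 1 + Z = 25 + 2, so Z = 26.
Z = 26 is iron, so the species is ^54_26 Fe.

Fe-54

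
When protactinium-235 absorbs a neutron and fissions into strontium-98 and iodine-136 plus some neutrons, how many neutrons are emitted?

Conserve mass number: 236 = 98 + 136 + k, so k = 236 − 234 = 2.
Check atomic number: 91 = 38 + 53 + 0 = 91. ✓

2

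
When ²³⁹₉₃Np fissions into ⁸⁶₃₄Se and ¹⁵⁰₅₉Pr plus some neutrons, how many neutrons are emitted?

Conserve mass number: 239 = 86 + 150 + k, so k = 239 − 236 = 3.
Check atomic number: 93 = 34 + 59 + 0 = 93. ✓

3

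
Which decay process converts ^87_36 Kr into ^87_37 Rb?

beta-minus decay

ΔA = 87 − 87 = 0; ΔZ = 37 − 36 = +1.
A is unchanged and Z rises by 1 — a neutron has become a proton (β⁻ decay).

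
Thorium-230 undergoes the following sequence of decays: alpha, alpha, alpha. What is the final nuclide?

Start: (A, Z) = (230, 90).
After α: (226, 88).
After α: (222, 86).
After α: (218, 84).
Z = 84 is polonium.

Po-218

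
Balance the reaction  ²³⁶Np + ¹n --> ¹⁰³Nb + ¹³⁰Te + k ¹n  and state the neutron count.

4

Conserve mass number: 237 = 103 + 130 + k, so k = 237 − 233 = 4.
Check atomic number: 93 = 41 + 52 + 0 = 93. ✓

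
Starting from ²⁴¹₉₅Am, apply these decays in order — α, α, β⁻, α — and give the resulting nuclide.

Start: (A, Z) = (241, 95).
After α: (237, 93).
After α: (233, 91).
After β⁻: (233, 92).
After α: (229, 90).
Z = 90 is thorium.

Th-229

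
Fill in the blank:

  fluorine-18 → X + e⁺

O-18

Conserve mass number: 18 = A + 0, so A = 18.
Conserve atomic number: 9 = Z + 1, so Z = 8.
Z = 8 is oxygen, so the species is oxygen-18.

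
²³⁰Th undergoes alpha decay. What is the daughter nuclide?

Ra-226

Alpha decay: mass number changes by -4, atomic number by -2.
A: 230 − 4 = 226; Z: 90 − 2 = 88.
Z = 88 is radium, so the daughter is ²²⁶Ra.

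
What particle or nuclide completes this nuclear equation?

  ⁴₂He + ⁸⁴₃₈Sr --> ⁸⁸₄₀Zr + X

gamma ray

Conserve mass number: 4 + 84 = 88 + A, so A = 0.
Conserve atomic number: 2 + 38 = 40 + Z, so Z = 0.
A = 0 and Z = 0 is ⁰₀γ — a gamma ray.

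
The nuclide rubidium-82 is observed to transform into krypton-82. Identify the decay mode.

beta-plus decay or electron capture

ΔA = 82 − 82 = 0; ΔZ = 36 − 37 = -1.
A is unchanged and Z drops by 1 — a proton has become a neutron (β⁺ emission or electron capture).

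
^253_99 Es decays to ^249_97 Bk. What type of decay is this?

ΔA = 249 − 253 = -4; ΔZ = 97 − 99 = -2.
A drops by 4 and Z drops by 2 — the signature of alpha emission.

alpha decay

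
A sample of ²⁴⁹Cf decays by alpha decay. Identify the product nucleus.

Cm-245

Alpha decay: mass number changes by -4, atomic number by -2.
A: 249 − 4 = 245; Z: 98 − 2 = 96.
Z = 96 is curium, so the daughter is ²⁴⁵Cm.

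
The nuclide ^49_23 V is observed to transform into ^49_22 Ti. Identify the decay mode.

beta-plus decay or electron capture

ΔA = 49 − 49 = 0; ΔZ = 22 − 23 = -1.
A is unchanged and Z drops by 1 — a proton has become a neutron (β⁺ emission or electron capture).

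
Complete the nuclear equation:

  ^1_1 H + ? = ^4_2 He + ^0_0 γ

Conserve mass number: 1 + A = 4 + 0, so A = 3.
Conserve atomic number: 1 + Z = 2 + 0, so Z = 1.
A = 3 and Z = 1 is ^3_1 H — a triton.

triton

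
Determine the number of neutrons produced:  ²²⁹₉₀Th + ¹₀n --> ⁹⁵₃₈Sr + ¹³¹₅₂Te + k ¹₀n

Conserve mass number: 230 = 95 + 131 + k, so k = 230 − 226 = 4.
Check atomic number: 90 = 38 + 52 + 0 = 90. ✓

4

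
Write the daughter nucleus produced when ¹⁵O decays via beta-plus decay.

N-15

Beta-plus decay: mass number changes by +0, atomic number by -1.
A: 15 = 15; Z: 8 − 1 = 7.
Z = 7 is nitrogen, so the daughter is ¹⁵N.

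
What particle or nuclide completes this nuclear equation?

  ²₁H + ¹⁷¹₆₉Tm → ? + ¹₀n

Yb-172

Conserve mass number: 2 + 171 = A + 1, so A = 172.
Conserve atomic number: 1 + 69 = Z + 0, so Z = 70.
Z = 70 is ytterbium, so the species is ¹⁷²₇₀Yb.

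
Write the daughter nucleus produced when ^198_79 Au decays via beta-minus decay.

Beta-minus decay: mass number changes by +0, atomic number by +1.
A: 198 = 198; Z: 79 + 1 = 80.
Z = 80 is mercury, so the daughter is ^198_80 Hg.

Hg-198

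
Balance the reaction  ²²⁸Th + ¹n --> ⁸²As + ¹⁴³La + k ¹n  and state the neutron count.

Conserve mass number: 229 = 82 + 143 + k, so k = 229 − 225 = 4.
Check atomic number: 90 = 33 + 57 + 0 = 90. ✓

4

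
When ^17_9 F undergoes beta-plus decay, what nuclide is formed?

O-17

Beta-plus decay: mass number changes by +0, atomic number by -1.
A: 17 = 17; Z: 9 − 1 = 8.
Z = 8 is oxygen, so the daughter is ^17_8 O.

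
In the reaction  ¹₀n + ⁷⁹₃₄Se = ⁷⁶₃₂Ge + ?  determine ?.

alpha particle

Conserve mass number: 1 + 79 = 76 + A, so A = 4.
Conserve atomic number: 0 + 34 = 32 + Z, so Z = 2.
A = 4 and Z = 2 is ⁴₂He — an alpha particle.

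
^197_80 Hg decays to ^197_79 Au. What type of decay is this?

ΔA = 197 − 197 = 0; ΔZ = 79 − 80 = -1.
A is unchanged and Z drops by 1 — a proton has become a neutron (β⁺ emission or electron capture).

beta-plus decay or electron capture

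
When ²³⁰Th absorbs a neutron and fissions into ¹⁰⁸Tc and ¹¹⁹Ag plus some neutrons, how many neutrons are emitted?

Conserve mass number: 231 = 108 + 119 + k, so k = 231 − 227 = 4.
Check atomic number: 90 = 43 + 47 + 0 = 90. ✓

4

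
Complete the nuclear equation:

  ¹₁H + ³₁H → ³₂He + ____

Conserve mass number: 1 + 3 = 3 + A, so A = 1.
Conserve atomic number: 1 + 1 = 2 + Z, so Z = 0.
A = 1 and Z = 0 is ¹₀n — a neutron.

neutron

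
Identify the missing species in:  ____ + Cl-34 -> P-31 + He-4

Conserve mass number: A + 34 = 31 + 4, so A = 1.
Conserve atomic number: Z + 17 = 15 + 2, so Z = 0.
A = 1 and Z = 0 is n — a neutron.

neutron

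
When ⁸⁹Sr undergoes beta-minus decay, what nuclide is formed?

Beta-minus decay: mass number changes by +0, atomic number by +1.
A: 89 = 89; Z: 38 + 1 = 39.
Z = 39 is yttrium, so the daughter is ⁸⁹Y.

Y-89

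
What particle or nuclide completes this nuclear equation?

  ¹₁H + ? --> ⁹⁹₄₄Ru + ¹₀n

Tc-99

Conserve mass number: 1 + A = 99 + 1, so A = 99.
Conserve atomic number: 1 + Z = 44 + 0, so Z = 43.
Z = 43 is technetium, so the species is ⁹⁹₄₃Tc.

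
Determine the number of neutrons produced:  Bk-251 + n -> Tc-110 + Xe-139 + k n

Conserve mass number: 252 = 110 + 139 + k, so k = 252 − 249 = 3.
Check atomic number: 97 = 43 + 54 + 0 = 97. ✓

3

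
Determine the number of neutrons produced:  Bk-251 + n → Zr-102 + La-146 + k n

Conserve mass number: 252 = 102 + 146 + k, so k = 252 − 248 = 4.
Check atomic number: 97 = 40 + 57 + 0 = 97. ✓

4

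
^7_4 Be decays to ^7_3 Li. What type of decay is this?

ΔA = 7 − 7 = 0; ΔZ = 3 − 4 = -1.
A is unchanged and Z drops by 1 — a proton has become a neutron (β⁺ emission or electron capture).

beta-plus decay or electron capture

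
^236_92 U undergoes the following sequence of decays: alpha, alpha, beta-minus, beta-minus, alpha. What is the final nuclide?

Start: (A, Z) = (236, 92).
After α: (232, 90).
After α: (228, 88).
After β⁻: (228, 89).
After β⁻: (228, 90).
After α: (224, 88).
Z = 88 is radium.

Ra-224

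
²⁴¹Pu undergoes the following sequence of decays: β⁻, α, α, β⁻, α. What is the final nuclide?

Th-229

Start: (A, Z) = (241, 94).
After β⁻: (241, 95).
After α: (237, 93).
After α: (233, 91).
After β⁻: (233, 92).
After α: (229, 90).
Z = 90 is thorium.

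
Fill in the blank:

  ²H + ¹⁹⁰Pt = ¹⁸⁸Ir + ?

alpha particle

Conserve mass number: 2 + 190 = 188 + A, so A = 4.
Conserve atomic number: 1 + 78 = 77 + Z, so Z = 2.
A = 4 and Z = 2 is ⁴He — an alpha particle.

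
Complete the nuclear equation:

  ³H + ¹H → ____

He-4

Conserve mass number: 3 + 1 = A, so A = 4.
Conserve atomic number: 1 + 1 = Z, so Z = 2.
A = 4 and Z = 2 is ⁴He — an alpha particle.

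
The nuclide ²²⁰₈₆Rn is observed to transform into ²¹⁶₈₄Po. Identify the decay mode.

alpha decay

ΔA = 216 − 220 = -4; ΔZ = 84 − 86 = -2.
A drops by 4 and Z drops by 2 — the signature of alpha emission.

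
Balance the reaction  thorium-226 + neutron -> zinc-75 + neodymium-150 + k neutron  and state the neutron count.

Conserve mass number: 227 = 75 + 150 + k, so k = 227 − 225 = 2.
Check atomic number: 90 = 30 + 60 + 0 = 90. ✓

2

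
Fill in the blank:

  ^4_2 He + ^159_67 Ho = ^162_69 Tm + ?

Conserve mass number: 4 + 159 = 162 + A, so A = 1.
Conserve atomic number: 2 + 67 = 69 + Z, so Z = 0.
A = 1 and Z = 0 is ^1_0 n — a neutron.

neutron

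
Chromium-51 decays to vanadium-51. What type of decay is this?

beta-plus decay or electron capture

ΔA = 51 − 51 = 0; ΔZ = 23 − 24 = -1.
A is unchanged and Z drops by 1 — a proton has become a neutron (β⁺ emission or electron capture).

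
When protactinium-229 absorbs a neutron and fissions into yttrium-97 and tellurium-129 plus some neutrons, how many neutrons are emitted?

4

Conserve mass number: 230 = 97 + 129 + k, so k = 230 − 226 = 4.
Check atomic number: 91 = 39 + 52 + 0 = 91. ✓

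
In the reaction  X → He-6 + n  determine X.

He-7

Conserve mass number: A = 6 + 1, so A = 7.
Conserve atomic number: Z = 2 + 0, so Z = 2.
Z = 2 is helium, so the species is He-7.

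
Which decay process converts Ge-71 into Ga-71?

beta-plus decay or electron capture

ΔA = 71 − 71 = 0; ΔZ = 31 − 32 = -1.
A is unchanged and Z drops by 1 — a proton has become a neutron (β⁺ emission or electron capture).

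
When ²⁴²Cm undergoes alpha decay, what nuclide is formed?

Pu-238

Alpha decay: mass number changes by -4, atomic number by -2.
A: 242 − 4 = 238; Z: 96 − 2 = 94.
Z = 94 is plutonium, so the daughter is ²³⁸Pu.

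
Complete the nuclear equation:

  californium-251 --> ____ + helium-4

Conserve mass number: 251 = A + 4, so A = 247.
Conserve atomic number: 98 = Z + 2, so Z = 96.
Z = 96 is curium, so the species is curium-247.

Cm-247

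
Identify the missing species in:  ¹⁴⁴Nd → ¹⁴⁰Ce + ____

alpha particle

Conserve mass number: 144 = 140 + A, so A = 4.
Conserve atomic number: 60 = 58 + Z, so Z = 2.
A = 4 and Z = 2 is ⁴He — an alpha particle.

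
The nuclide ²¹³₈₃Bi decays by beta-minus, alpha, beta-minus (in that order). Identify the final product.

Bi-209

Start: (A, Z) = (213, 83).
After β⁻: (213, 84).
After α: (209, 82).
After β⁻: (209, 83).
Z = 83 is bismuth.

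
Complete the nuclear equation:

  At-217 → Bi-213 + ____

alpha particle

Conserve mass number: 217 = 213 + A, so A = 4.
Conserve atomic number: 85 = 83 + Z, so Z = 2.
A = 4 and Z = 2 is He-4 — an alpha particle.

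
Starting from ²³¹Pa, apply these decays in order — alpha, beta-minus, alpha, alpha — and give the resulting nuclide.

Start: (A, Z) = (231, 91).
After α: (227, 89).
After β⁻: (227, 90).
After α: (223, 88).
After α: (219, 86).
Z = 86 is radon.

Rn-219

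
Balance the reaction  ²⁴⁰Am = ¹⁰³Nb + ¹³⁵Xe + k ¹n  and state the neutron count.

Conserve mass number: 240 = 103 + 135 + k, so k = 240 − 238 = 2.
Check atomic number: 95 = 41 + 54 + 0 = 95. ✓

2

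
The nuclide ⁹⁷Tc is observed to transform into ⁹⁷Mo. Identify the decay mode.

ΔA = 97 − 97 = 0; ΔZ = 42 − 43 = -1.
A is unchanged and Z drops by 1 — a proton has become a neutron (β⁺ emission or electron capture).

beta-plus decay or electron capture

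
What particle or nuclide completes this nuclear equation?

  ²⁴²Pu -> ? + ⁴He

U-238

Conserve mass number: 242 = A + 4, so A = 238.
Conserve atomic number: 94 = Z + 2, so Z = 92.
Z = 92 is uranium, so the species is ²³⁸U.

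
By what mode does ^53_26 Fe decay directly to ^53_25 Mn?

ΔA = 53 − 53 = 0; ΔZ = 25 − 26 = -1.
A is unchanged and Z drops by 1 — a proton has become a neutron (β⁺ emission or electron capture).

beta-plus decay or electron capture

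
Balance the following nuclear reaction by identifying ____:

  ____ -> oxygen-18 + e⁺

Conserve mass number: A = 18 + 0, so A = 18.
Conserve atomic number: Z = 8 + 1, so Z = 9.
Z = 9 is fluorine, so the species is fluorine-18.

F-18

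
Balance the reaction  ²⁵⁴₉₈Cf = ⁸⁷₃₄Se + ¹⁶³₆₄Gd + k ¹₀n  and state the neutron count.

Conserve mass number: 254 = 87 + 163 + k, so k = 254 − 250 = 4.
Check atomic number: 98 = 34 + 64 + 0 = 98. ✓

4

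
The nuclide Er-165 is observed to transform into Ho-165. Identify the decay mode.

ΔA = 165 − 165 = 0; ΔZ = 67 − 68 = -1.
A is unchanged and Z drops by 1 — a proton has become a neutron (β⁺ emission or electron capture).

beta-plus decay or electron capture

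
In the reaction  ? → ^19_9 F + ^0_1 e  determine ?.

Conserve mass number: A = 19 + 0, so A = 19.
Conserve atomic number: Z = 9 + 1, so Z = 10.
Z = 10 is neon, so the species is ^19_10 Ne.

Ne-19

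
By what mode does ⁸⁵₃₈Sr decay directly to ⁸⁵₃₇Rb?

beta-plus decay or electron capture

ΔA = 85 − 85 = 0; ΔZ = 37 − 38 = -1.
A is unchanged and Z drops by 1 — a proton has become a neutron (β⁺ emission or electron capture).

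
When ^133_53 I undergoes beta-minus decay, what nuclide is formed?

Xe-133

Beta-minus decay: mass number changes by +0, atomic number by +1.
A: 133 = 133; Z: 53 + 1 = 54.
Z = 54 is xenon, so the daughter is ^133_54 Xe.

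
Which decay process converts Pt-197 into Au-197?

beta-minus decay

ΔA = 197 − 197 = 0; ΔZ = 79 − 78 = +1.
A is unchanged and Z rises by 1 — a neutron has become a proton (β⁻ decay).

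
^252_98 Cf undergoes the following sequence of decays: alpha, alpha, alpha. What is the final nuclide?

U-240

Start: (A, Z) = (252, 98).
After α: (248, 96).
After α: (244, 94).
After α: (240, 92).
Z = 92 is uranium.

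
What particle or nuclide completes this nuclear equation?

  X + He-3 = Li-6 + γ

Conserve mass number: A + 3 = 6 + 0, so A = 3.
Conserve atomic number: Z + 2 = 3 + 0, so Z = 1.
A = 3 and Z = 1 is H-3 — a triton.

triton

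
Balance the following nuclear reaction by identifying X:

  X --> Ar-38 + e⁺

K-38

Conserve mass number: A = 38 + 0, so A = 38.
Conserve atomic number: Z = 18 + 1, so Z = 19.
Z = 19 is potassium, so the species is K-38.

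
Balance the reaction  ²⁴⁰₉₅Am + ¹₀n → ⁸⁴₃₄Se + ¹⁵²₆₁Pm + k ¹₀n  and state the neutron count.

Conserve mass number: 241 = 84 + 152 + k, so k = 241 − 236 = 5.
Check atomic number: 95 = 34 + 61 + 0 = 95. ✓

5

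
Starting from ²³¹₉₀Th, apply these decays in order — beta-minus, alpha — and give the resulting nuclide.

Ac-227

Start: (A, Z) = (231, 90).
After β⁻: (231, 91).
After α: (227, 89).
Z = 89 is actinium.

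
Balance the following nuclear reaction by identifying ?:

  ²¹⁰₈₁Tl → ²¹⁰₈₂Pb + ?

beta-minus particle

Conserve mass number: 210 = 210 + A, so A = 0.
Conserve atomic number: 81 = 82 + Z, so Z = -1.
A = 0 and Z = -1 is ⁰₋₁e — a beta-minus particle.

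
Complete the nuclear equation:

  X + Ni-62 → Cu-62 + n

proton

Conserve mass number: A + 62 = 62 + 1, so A = 1.
Conserve atomic number: Z + 28 = 29 + 0, so Z = 1.
A = 1 and Z = 1 is H-1 — a proton.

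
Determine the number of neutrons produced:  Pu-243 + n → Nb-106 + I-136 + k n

Conserve mass number: 244 = 106 + 136 + k, so k = 244 − 242 = 2.
Check atomic number: 94 = 41 + 53 + 0 = 94. ✓

2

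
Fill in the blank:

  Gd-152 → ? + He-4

Conserve mass number: 152 = A + 4, so A = 148.
Conserve atomic number: 64 = Z + 2, so Z = 62.
Z = 62 is samarium, so the species is Sm-148.

Sm-148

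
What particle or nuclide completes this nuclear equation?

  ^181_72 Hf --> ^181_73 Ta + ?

beta-minus particle

Conserve mass number: 181 = 181 + A, so A = 0.
Conserve atomic number: 72 = 73 + Z, so Z = -1.
A = 0 and Z = -1 is ^0_-1 e — a beta-minus particle.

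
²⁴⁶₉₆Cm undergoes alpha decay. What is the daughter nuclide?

Pu-242

Alpha decay: mass number changes by -4, atomic number by -2.
A: 246 − 4 = 242; Z: 96 − 2 = 94.
Z = 94 is plutonium, so the daughter is ²⁴²₉₄Pu.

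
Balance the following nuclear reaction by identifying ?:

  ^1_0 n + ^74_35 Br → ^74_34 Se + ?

Conserve mass number: 1 + 74 = 74 + A, so A = 1.
Conserve atomic number: 0 + 35 = 34 + Z, so Z = 1.
A = 1 and Z = 1 is ^1_1 H — a proton.

proton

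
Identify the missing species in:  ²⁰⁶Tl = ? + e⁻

Conserve mass number: 206 = A + 0, so A = 206.
Conserve atomic number: 81 = Z − 1, so Z = 82.
Z = 82 is lead, so the species is ²⁰⁶Pb.

Pb-206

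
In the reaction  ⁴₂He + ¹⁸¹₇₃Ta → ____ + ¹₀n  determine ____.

Conserve mass number: 4 + 181 = A + 1, so A = 184.
Conserve atomic number: 2 + 73 = Z + 0, so Z = 75.
Z = 75 is rhenium, so the species is ¹⁸⁴₇₅Re.

Re-184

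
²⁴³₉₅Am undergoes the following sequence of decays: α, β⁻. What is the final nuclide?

Start: (A, Z) = (243, 95).
After α: (239, 93).
After β⁻: (239, 94).
Z = 94 is plutonium.

Pu-239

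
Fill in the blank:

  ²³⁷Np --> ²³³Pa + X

alpha particle

Conserve mass number: 237 = 233 + A, so A = 4.
Conserve atomic number: 93 = 91 + Z, so Z = 2.
A = 4 and Z = 2 is ⁴He — an alpha particle.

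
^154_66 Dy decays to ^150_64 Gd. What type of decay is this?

ΔA = 150 − 154 = -4; ΔZ = 64 − 66 = -2.
A drops by 4 and Z drops by 2 — the signature of alpha emission.

alpha decay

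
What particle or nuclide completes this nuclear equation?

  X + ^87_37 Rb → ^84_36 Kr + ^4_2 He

proton

Conserve mass number: A + 87 = 84 + 4, so A = 1.
Conserve atomic number: Z + 37 = 36 + 2, so Z = 1.
A = 1 and Z = 1 is ^1_1 H — a proton.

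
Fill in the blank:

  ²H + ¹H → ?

Conserve mass number: 2 + 1 = A, so A = 3.
Conserve atomic number: 1 + 1 = Z, so Z = 2.
Z = 2 is helium, so the species is ³He.

He-3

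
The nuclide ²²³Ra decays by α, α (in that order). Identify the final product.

Po-215

Start: (A, Z) = (223, 88).
After α: (219, 86).
After α: (215, 84).
Z = 84 is polonium.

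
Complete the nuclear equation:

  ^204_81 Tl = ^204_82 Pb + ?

beta-minus particle

Conserve mass number: 204 = 204 + A, so A = 0.
Conserve atomic number: 81 = 82 + Z, so Z = -1.
A = 0 and Z = -1 is ^0_-1 e — a beta-minus particle.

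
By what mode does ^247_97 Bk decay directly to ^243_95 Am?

ΔA = 243 − 247 = -4; ΔZ = 95 − 97 = -2.
A drops by 4 and Z drops by 2 — the signature of alpha emission.

alpha decay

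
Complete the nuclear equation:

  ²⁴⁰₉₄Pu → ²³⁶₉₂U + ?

Conserve mass number: 240 = 236 + A, so A = 4.
Conserve atomic number: 94 = 92 + Z, so Z = 2.
A = 4 and Z = 2 is ⁴₂He — an alpha particle.

alpha particle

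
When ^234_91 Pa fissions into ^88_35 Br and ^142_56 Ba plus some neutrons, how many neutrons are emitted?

Conserve mass number: 234 = 88 + 142 + k, so k = 234 − 230 = 4.
Check atomic number: 91 = 35 + 56 + 0 = 91. ✓

4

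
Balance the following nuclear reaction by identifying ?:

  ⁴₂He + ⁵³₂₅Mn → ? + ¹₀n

Co-56

Conserve mass number: 4 + 53 = A + 1, so A = 56.
Conserve atomic number: 2 + 25 = Z + 0, so Z = 27.
Z = 27 is cobalt, so the species is ⁵⁶₂₇Co.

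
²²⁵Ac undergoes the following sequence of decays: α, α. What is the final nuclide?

At-217

Start: (A, Z) = (225, 89).
After α: (221, 87).
After α: (217, 85).
Z = 85 is astatine.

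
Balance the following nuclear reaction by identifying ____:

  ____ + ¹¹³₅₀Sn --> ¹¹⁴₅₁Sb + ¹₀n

deuteron

Conserve mass number: A + 113 = 114 + 1, so A = 2.
Conserve atomic number: Z + 50 = 51 + 0, so Z = 1.
A = 2 and Z = 1 is ²₁H — a deuteron.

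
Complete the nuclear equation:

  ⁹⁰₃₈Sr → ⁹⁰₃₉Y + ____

Conserve mass number: 90 = 90 + A, so A = 0.
Conserve atomic number: 38 = 39 + Z, so Z = -1.
A = 0 and Z = -1 is ⁰₋₁e — a beta-minus particle.

beta-minus particle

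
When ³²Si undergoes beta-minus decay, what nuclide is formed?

Beta-minus decay: mass number changes by +0, atomic number by +1.
A: 32 = 32; Z: 14 + 1 = 15.
Z = 15 is phosphorus, so the daughter is ³²P.

P-32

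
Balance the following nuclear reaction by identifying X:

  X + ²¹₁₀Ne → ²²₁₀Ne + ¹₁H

Conserve mass number: A + 21 = 22 + 1, so A = 2.
Conserve atomic number: Z + 10 = 10 + 1, so Z = 1.
A = 2 and Z = 1 is ²₁H — a deuteron.

deuteron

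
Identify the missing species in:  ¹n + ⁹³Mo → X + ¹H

Nb-93

Conserve mass number: 1 + 93 = A + 1, so A = 93.
Conserve atomic number: 0 + 42 = Z + 1, so Z = 41.
Z = 41 is niobium, so the species is ⁹³Nb.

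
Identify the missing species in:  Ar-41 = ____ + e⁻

K-41

Conserve mass number: 41 = A + 0, so A = 41.
Conserve atomic number: 18 = Z − 1, so Z = 19.
Z = 19 is potassium, so the species is K-41.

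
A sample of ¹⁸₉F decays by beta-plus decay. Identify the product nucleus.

Beta-plus decay: mass number changes by +0, atomic number by -1.
A: 18 = 18; Z: 9 − 1 = 8.
Z = 8 is oxygen, so the daughter is ¹⁸₈O.

O-18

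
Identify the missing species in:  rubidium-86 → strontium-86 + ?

Conserve mass number: 86 = 86 + A, so A = 0.
Conserve atomic number: 37 = 38 + Z, so Z = -1.
A = 0 and Z = -1 is e⁻ — a beta-minus particle.

beta-minus particle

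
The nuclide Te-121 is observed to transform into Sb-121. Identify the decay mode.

ΔA = 121 − 121 = 0; ΔZ = 51 − 52 = -1.
A is unchanged and Z drops by 1 — a proton has become a neutron (β⁺ emission or electron capture).

beta-plus decay or electron capture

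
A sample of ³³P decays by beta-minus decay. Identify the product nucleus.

Beta-minus decay: mass number changes by +0, atomic number by +1.
A: 33 = 33; Z: 15 + 1 = 16.
Z = 16 is sulfur, so the daughter is ³³S.

S-33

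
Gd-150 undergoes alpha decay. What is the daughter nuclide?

Sm-146

Alpha decay: mass number changes by -4, atomic number by -2.
A: 150 − 4 = 146; Z: 64 − 2 = 62.
Z = 62 is samarium, so the daughter is Sm-146.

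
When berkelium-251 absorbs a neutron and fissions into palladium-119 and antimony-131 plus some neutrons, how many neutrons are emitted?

Conserve mass number: 252 = 119 + 131 + k, so k = 252 − 250 = 2.
Check atomic number: 97 = 46 + 51 + 0 = 97. ✓

2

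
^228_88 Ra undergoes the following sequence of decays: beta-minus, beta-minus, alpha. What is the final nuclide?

Ra-224

Start: (A, Z) = (228, 88).
After β⁻: (228, 89).
After β⁻: (228, 90).
After α: (224, 88).
Z = 88 is radium.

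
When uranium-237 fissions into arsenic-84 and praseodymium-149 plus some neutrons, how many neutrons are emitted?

4

Conserve mass number: 237 = 84 + 149 + k, so k = 237 − 233 = 4.
Check atomic number: 92 = 33 + 59 + 0 = 92. ✓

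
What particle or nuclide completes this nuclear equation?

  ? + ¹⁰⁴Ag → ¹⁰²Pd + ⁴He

deuteron

Conserve mass number: A + 104 = 102 + 4, so A = 2.
Conserve atomic number: Z + 47 = 46 + 2, so Z = 1.
A = 2 and Z = 1 is ²H — a deuteron.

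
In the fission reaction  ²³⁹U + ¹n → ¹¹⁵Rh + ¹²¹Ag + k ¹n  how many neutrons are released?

4

Conserve mass number: 240 = 115 + 121 + k, so k = 240 − 236 = 4.
Check atomic number: 92 = 45 + 47 + 0 = 92. ✓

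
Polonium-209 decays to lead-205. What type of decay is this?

ΔA = 205 − 209 = -4; ΔZ = 82 − 84 = -2.
A drops by 4 and Z drops by 2 — the signature of alpha emission.

alpha decay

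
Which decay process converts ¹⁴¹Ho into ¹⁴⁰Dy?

proton emission

ΔA = 140 − 141 = -1; ΔZ = 66 − 67 = -1.
A drops by 1 and Z drops by 1 — a proton was emitted.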